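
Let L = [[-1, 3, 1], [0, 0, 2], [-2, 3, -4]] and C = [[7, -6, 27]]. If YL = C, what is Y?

Y = [[3, 2, -5]]

Right-multiplying both sides by L⁻¹ gives Y = CL⁻¹.
det L = -6; the adjugate gives L⁻¹ = [[1, -5/2, -1], [2/3, -1, -1/3], [0, 1/2, 0]].
Y = CL⁻¹ = [[7, -6, 27]] · [[1, -5/2, -1], [2/3, -1, -1/3], [0, 1/2, 0]] = [[3, 2, -5]].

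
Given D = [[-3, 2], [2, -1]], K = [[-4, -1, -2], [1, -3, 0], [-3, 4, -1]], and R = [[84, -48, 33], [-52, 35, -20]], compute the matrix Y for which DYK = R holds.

Y = [[1, -1, 5], [-5, 4, 4]]

Y = D⁻¹RK⁻¹ (apply D⁻¹ on the left and K⁻¹ on the right).
det D = -1, so D⁻¹ = [[1, 2], [2, 3]].
det K = -3, so K⁻¹ = [[-1, 3, 2], [-1/3, 2/3, 2/3], [5/3, -19/3, -13/3]].
D⁻¹R = [[-20, 22, -7], [12, 9, 6]].
Y = (D⁻¹R)K⁻¹ = [[1, -1, 5], [-5, 4, 4]].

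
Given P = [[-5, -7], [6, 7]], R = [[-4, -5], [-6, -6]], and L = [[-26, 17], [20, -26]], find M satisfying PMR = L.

M = [[3, -1], [4, -4]]

M = P⁻¹LR⁻¹ (apply P⁻¹ on the left and R⁻¹ on the right).
det P = 7; the adjugate gives P⁻¹ = [[1, 1], [-6/7, -5/7]].
det R = -6, so R⁻¹ = [[1, -5/6], [-1, 2/3]].
P⁻¹L = [[-6, -9], [8, 4]].
M = (P⁻¹L)R⁻¹ = [[3, -1], [4, -4]].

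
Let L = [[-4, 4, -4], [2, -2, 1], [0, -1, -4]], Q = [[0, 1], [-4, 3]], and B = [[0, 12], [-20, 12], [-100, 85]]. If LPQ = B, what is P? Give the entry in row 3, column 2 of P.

P = L⁻¹BQ⁻¹ (apply L⁻¹ on the left and Q⁻¹ on the right).
L has determinant 4; L⁻¹ = [[9/4, 5, -1], [2, 4, -1], [-1/2, -1, 0]].
Q has determinant 4; Q⁻¹ = [[3/4, -1/4], [1, 0]].
L⁻¹B = [[0, 2], [20, -13], [20, -18]].
P = (L⁻¹B)Q⁻¹ = [[2, 0], [2, -5], [-3, -5]].

-5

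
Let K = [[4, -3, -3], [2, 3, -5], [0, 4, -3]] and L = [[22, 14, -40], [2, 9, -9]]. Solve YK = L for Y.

Y = [[3, 5, 2], [2, -3, 6]]

Since K sits to the right of Y, Y = LK⁻¹.
K has determinant 2; K⁻¹ = [[11/2, -21/2, 12], [3, -6, 7], [4, -8, 9]].
Y = LK⁻¹ = [[22, 14, -40], [2, 9, -9]] · [[11/2, -21/2, 12], [3, -6, 7], [4, -8, 9]] = [[3, 5, 2], [2, -3, 6]].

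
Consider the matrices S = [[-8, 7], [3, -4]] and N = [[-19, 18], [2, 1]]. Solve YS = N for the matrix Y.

Right-multiplying both sides by S⁻¹ gives Y = NS⁻¹.
det S = 11, so S⁻¹ = [[-4/11, -7/11], [-3/11, -8/11]].
Y = NS⁻¹ = [[-19, 18], [2, 1]] · [[-4/11, -7/11], [-3/11, -8/11]] = [[2, -1], [-1, -2]].

Y = [[2, -1], [-1, -2]]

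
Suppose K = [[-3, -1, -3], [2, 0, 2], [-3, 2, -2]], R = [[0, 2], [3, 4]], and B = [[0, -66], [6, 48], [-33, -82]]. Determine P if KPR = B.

P = [[5, 3], [3, -3], [5, -2]]

P = K⁻¹BR⁻¹ (apply K⁻¹ on the left and R⁻¹ on the right).
det K = 2; the adjugate gives K⁻¹ = [[-2, -4, -1], [-1, -3/2, 0], [2, 9/2, 1]].
R has determinant -6; R⁻¹ = [[-2/3, 1/3], [1/2, 0]].
K⁻¹B = [[9, 22], [-9, -6], [-6, 2]].
P = (K⁻¹B)R⁻¹ = [[5, 3], [3, -3], [5, -2]].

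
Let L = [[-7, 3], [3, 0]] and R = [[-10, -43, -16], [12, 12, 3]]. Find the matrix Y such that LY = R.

Y = [[4, 4, 1], [6, -5, -3]]

L is on the left of Y, so left-multiply by L⁻¹: Y = L⁻¹R.
det L = -9; the adjugate gives L⁻¹ = [[0, 1/3], [1/3, 7/9]].
Y = L⁻¹R = [[0, 1/3], [1/3, 7/9]] · [[-10, -43, -16], [12, 12, 3]] = [[4, 4, 1], [6, -5, -3]].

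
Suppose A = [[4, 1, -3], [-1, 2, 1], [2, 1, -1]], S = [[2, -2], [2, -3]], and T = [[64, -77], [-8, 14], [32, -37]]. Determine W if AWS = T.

W = [[4, 2], [3, -1], [0, -2]]

W = A⁻¹TS⁻¹ (apply A⁻¹ on the left and S⁻¹ on the right).
det A = 4, so A⁻¹ = [[-3/4, -1/2, 7/4], [1/4, 1/2, -1/4], [-5/4, -1/2, 9/4]].
S has determinant -2; S⁻¹ = [[3/2, -1], [1, -1]].
A⁻¹T = [[12, -14], [4, -3], [-4, 6]].
W = (A⁻¹T)S⁻¹ = [[4, 2], [3, -1], [0, -2]].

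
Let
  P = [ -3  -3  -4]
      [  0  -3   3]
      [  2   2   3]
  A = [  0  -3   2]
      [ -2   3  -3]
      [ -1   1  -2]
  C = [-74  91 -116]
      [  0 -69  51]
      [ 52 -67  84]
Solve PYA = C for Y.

Left-multiply by P⁻¹ and right-multiply by A⁻¹: Y = P⁻¹CA⁻¹.
det P = 3; the adjugate gives P⁻¹ = [[-5, 1/3, -7], [2, -1/3, 3], [2, 0, 3]].
det A = 5, so A⁻¹ = [[-3/5, -4/5, 3/5], [-1/5, 2/5, -4/5], [1/5, 3/5, -6/5]].
P⁻¹C = [[6, -9, 9], [8, 4, 3], [8, -19, 20]].
Y = (P⁻¹C)A⁻¹ = [[0, -3, 0], [-5, -3, -2], [3, -2, -4]].

Y = [[0, -3, 0], [-5, -3, -2], [3, -2, -4]]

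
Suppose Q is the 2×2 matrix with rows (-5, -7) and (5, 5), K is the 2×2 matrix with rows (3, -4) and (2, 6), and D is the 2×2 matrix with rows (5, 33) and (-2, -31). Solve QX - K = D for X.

QX = D + K = [[8, 29], [0, -25]].
Q is on the left of X, so left-multiply by Q⁻¹: X = Q⁻¹(D + K).
Q has determinant 10; Q⁻¹ = [[1/2, 7/10], [-1/2, -1/2]].
X = Q⁻¹(D + K) = [[4, -3], [-4, -2]].

X = [[4, -3], [-4, -2]]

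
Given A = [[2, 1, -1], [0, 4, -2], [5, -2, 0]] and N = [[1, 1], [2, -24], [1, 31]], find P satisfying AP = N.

Since A multiplies P on the left, P = A⁻¹N.
det A = 2, so A⁻¹ = [[-2, 1, 1], [-5, 5/2, 2], [-10, 9/2, 4]].
P = A⁻¹N = [[-2, 1, 1], [-5, 5/2, 2], [-10, 9/2, 4]] · [[1, 1], [2, -24], [1, 31]] = [[1, 5], [2, -3], [3, 6]].

P = [[1, 5], [2, -3], [3, 6]]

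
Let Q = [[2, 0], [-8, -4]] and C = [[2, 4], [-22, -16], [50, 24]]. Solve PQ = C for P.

P = [[-3, -1], [5, 4], [1, -6]]

Since Q sits to the right of P, P = CQ⁻¹.
det Q = -8; the adjugate gives Q⁻¹ = [[1/2, 0], [-1, -1/4]].
P = CQ⁻¹ = [[2, 4], [-22, -16], [50, 24]] · [[1/2, 0], [-1, -1/4]] = [[-3, -1], [5, 4], [1, -6]].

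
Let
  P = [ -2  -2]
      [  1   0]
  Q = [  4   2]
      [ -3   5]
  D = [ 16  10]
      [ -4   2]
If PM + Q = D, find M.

PM = D − Q = [[12, 8], [-1, -3]].
P is on the left of M, so left-multiply by P⁻¹: M = P⁻¹(D − Q).
det P = 2, so P⁻¹ = [[0, 1], [-1/2, -1]].
M = P⁻¹(D − Q) = [[-1, -3], [-5, -1]].

M = [[-1, -3], [-5, -1]]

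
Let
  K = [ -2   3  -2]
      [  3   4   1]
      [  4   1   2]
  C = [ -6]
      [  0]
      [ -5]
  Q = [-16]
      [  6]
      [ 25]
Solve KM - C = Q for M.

KM = Q + C = [[-22], [6], [20]].
Since K multiplies M on the left, M = K⁻¹(Q + C).
det K = 6, so K⁻¹ = [[7/6, -4/3, 11/6], [-1/3, 2/3, -2/3], [-13/6, 7/3, -17/6]].
M = K⁻¹(Q + C) = [[3], [-2], [5]].

M = [[3], [-2], [5]]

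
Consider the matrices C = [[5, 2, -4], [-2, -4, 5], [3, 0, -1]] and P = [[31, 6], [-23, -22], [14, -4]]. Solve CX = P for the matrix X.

X = [[3, -2], [-2, 4], [-5, -2]]

Left-multiplying both sides by C⁻¹ gives X = C⁻¹P.
det C = -2; the adjugate gives C⁻¹ = [[-2, -1, 3], [-13/2, -7/2, 17/2], [-6, -3, 8]].
X = C⁻¹P = [[-2, -1, 3], [-13/2, -7/2, 17/2], [-6, -3, 8]] · [[31, 6], [-23, -22], [14, -4]] = [[3, -2], [-2, 4], [-5, -2]].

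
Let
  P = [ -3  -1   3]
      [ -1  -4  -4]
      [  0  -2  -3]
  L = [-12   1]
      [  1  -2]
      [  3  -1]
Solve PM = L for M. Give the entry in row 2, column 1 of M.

0

Since P multiplies M on the left, M = P⁻¹L.
det P = -3; the adjugate gives P⁻¹ = [[-4/3, 3, -16/3], [1, -3, 5], [-2/3, 2, -11/3]].
M = P⁻¹L = [[-4/3, 3, -16/3], [1, -3, 5], [-2/3, 2, -11/3]] · [[-12, 1], [1, -2], [3, -1]] = [[3, -2], [0, 2], [-1, -1]].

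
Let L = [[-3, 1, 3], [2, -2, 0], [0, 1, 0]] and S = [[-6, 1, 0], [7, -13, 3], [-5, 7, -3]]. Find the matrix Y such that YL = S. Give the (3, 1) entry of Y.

-1

L is on the right of Y, so right-multiply by L⁻¹: Y = SL⁻¹.
det L = 6, so L⁻¹ = [[0, 1/2, 1], [0, 0, 1], [1/3, 1/2, 2/3]].
Y = SL⁻¹ = [[-6, 1, 0], [7, -13, 3], [-5, 7, -3]] · [[0, 1/2, 1], [0, 0, 1], [1/3, 1/2, 2/3]] = [[0, -3, -5], [1, 5, -4], [-1, -4, 0]].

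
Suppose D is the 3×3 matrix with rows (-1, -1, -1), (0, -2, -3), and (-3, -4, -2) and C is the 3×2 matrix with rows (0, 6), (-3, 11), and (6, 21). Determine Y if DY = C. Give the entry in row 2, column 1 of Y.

Since D multiplies Y on the left, Y = D⁻¹C.
det D = 5, so D⁻¹ = [[-8/5, 2/5, 1/5], [9/5, -1/5, -3/5], [-6/5, -1/5, 2/5]].
Y = D⁻¹C = [[-8/5, 2/5, 1/5], [9/5, -1/5, -3/5], [-6/5, -1/5, 2/5]] · [[0, 6], [-3, 11], [6, 21]] = [[0, -1], [-3, -4], [3, -1]].

-3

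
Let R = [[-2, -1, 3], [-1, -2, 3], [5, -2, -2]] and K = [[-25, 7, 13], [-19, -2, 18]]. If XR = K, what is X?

R is on the right of X, so right-multiply by R⁻¹: X = KR⁻¹.
R has determinant 3; R⁻¹ = [[10/3, -8/3, 1], [13/3, -11/3, 1], [4, -3, 1]].
X = KR⁻¹ = [[-25, 7, 13], [-19, -2, 18]] · [[10/3, -8/3, 1], [13/3, -11/3, 1], [4, -3, 1]] = [[-1, 2, -5], [0, 4, -3]].

X = [[-1, 2, -5], [0, 4, -3]]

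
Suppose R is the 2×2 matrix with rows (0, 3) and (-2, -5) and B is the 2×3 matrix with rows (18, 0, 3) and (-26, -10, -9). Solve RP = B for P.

Since R multiplies P on the left, P = R⁻¹B.
det R = 6, so R⁻¹ = [[-5/6, -1/2], [1/3, 0]].
P = R⁻¹B = [[-5/6, -1/2], [1/3, 0]] · [[18, 0, 3], [-26, -10, -9]] = [[-2, 5, 2], [6, 0, 1]].

P = [[-2, 5, 2], [6, 0, 1]]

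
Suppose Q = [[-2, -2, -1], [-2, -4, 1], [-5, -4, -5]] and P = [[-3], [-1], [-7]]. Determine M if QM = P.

M = [[4], [-2], [-1]]

Since Q multiplies M on the left, M = Q⁻¹P.
det Q = -6, so Q⁻¹ = [[-4, 1, 1], [5/2, -5/6, -2/3], [2, -1/3, -2/3]].
M = Q⁻¹P = [[-4, 1, 1], [5/2, -5/6, -2/3], [2, -1/3, -2/3]] · [[-3], [-1], [-7]] = [[4], [-2], [-1]].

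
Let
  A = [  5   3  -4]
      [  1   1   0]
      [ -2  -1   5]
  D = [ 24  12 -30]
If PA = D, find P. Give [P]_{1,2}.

Since A sits to the right of P, P = DA⁻¹.
det A = 6; the adjugate gives A⁻¹ = [[5/6, -11/6, 2/3], [-5/6, 17/6, -2/3], [1/6, -1/6, 1/3]].
P = DA⁻¹ = [[24, 12, -30]] · [[5/6, -11/6, 2/3], [-5/6, 17/6, -2/3], [1/6, -1/6, 1/3]] = [[5, -5, -2]].

-5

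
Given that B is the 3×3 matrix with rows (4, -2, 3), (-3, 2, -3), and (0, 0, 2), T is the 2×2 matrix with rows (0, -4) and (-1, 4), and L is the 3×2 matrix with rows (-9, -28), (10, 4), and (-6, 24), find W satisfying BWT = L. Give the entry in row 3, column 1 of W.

0

W = B⁻¹LT⁻¹ (apply B⁻¹ on the left and T⁻¹ on the right).
det B = 4; the adjugate gives B⁻¹ = [[1, 1, 0], [3/2, 2, 3/4], [0, 0, 1/2]].
T has determinant -4; T⁻¹ = [[-1, -1], [-1/4, 0]].
B⁻¹L = [[1, -24], [2, -16], [-3, 12]].
W = (B⁻¹L)T⁻¹ = [[5, -1], [2, -2], [0, 3]].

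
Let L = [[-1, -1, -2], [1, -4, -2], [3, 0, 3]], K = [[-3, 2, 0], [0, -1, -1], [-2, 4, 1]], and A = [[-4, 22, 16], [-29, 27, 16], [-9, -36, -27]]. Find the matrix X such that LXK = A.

X = [[5, 1, -5], [-1, 3, -1], [-2, 5, 2]]

X = L⁻¹AK⁻¹ (apply L⁻¹ on the left and K⁻¹ on the right).
det L = -3; the adjugate gives L⁻¹ = [[4, -1, 2], [3, -1, 4/3], [-4, 1, -5/3]].
K has determinant -5; K⁻¹ = [[-3/5, 2/5, 2/5], [-2/5, 3/5, 3/5], [2/5, -8/5, -3/5]].
L⁻¹A = [[-5, -11, -6], [5, -9, -4], [2, -1, -3]].
X = (L⁻¹A)K⁻¹ = [[5, 1, -5], [-1, 3, -1], [-2, 5, 2]].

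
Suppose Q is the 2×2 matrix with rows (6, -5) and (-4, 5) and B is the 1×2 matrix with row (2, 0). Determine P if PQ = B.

Since Q sits to the right of P, P = BQ⁻¹.
Q has determinant 10; Q⁻¹ = [[1/2, 1/2], [2/5, 3/5]].
P = BQ⁻¹ = [[2, 0]] · [[1/2, 1/2], [2/5, 3/5]] = [[1, 1]].

P = [[1, 1]]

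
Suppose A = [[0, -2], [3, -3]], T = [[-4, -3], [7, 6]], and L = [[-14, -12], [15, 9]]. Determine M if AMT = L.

Left-multiply by A⁻¹ and right-multiply by T⁻¹: M = A⁻¹LT⁻¹.
det A = 6; the adjugate gives A⁻¹ = [[-1/2, 1/3], [-1/2, 0]].
det T = -3; the adjugate gives T⁻¹ = [[-2, -1], [7/3, 4/3]].
A⁻¹L = [[12, 9], [7, 6]].
M = (A⁻¹L)T⁻¹ = [[-3, 0], [0, 1]].

M = [[-3, 0], [0, 1]]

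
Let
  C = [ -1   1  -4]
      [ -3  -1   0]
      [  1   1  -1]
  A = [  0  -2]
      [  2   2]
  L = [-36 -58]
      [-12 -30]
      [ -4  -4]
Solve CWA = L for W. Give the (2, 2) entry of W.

Left-multiply by C⁻¹ and right-multiply by A⁻¹: W = C⁻¹LA⁻¹.
det C = 4, so C⁻¹ = [[1/4, -3/4, -1], [-3/4, 5/4, 3], [-1/2, 1/2, 1]].
det A = 4; the adjugate gives A⁻¹ = [[1/2, 1/2], [-1/2, 0]].
C⁻¹L = [[4, 12], [0, -6], [8, 10]].
W = (C⁻¹L)A⁻¹ = [[-4, 2], [3, 0], [-1, 4]].

0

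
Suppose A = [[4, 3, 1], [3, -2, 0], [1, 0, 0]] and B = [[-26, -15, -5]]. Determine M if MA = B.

Since A sits to the right of M, M = BA⁻¹.
det A = 2, so A⁻¹ = [[0, 0, 1], [0, -1/2, 3/2], [1, 3/2, -17/2]].
M = BA⁻¹ = [[-26, -15, -5]] · [[0, 0, 1], [0, -1/2, 3/2], [1, 3/2, -17/2]] = [[-5, 0, -6]].

M = [[-5, 0, -6]]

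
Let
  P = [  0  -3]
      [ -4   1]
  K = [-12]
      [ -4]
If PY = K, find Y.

Since P multiplies Y on the left, Y = P⁻¹K.
det P = -12; the adjugate gives P⁻¹ = [[-1/12, -1/4], [-1/3, 0]].
Y = P⁻¹K = [[-1/12, -1/4], [-1/3, 0]] · [[-12], [-4]] = [[2], [4]].

Y = [[2], [4]]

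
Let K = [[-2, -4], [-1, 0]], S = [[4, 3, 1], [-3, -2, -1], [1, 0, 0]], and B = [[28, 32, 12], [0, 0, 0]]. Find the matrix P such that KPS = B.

P = K⁻¹BS⁻¹ (apply K⁻¹ on the left and S⁻¹ on the right).
det K = -4; the adjugate gives K⁻¹ = [[0, -1], [-1/4, 1/2]].
S has determinant -1; S⁻¹ = [[0, 0, 1], [1, 1, -1], [-2, -3, -1]].
K⁻¹B = [[0, 0, 0], [-7, -8, -3]].
P = (K⁻¹B)S⁻¹ = [[0, 0, 0], [-2, 1, 4]].

P = [[0, 0, 0], [-2, 1, 4]]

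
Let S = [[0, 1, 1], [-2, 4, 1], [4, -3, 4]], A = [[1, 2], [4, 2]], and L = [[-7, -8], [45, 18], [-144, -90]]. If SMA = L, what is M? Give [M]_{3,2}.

Isolating M: multiply by S⁻¹ from the left and A⁻¹ from the right, so M = S⁻¹LA⁻¹.
det S = 2; the adjugate gives S⁻¹ = [[19/2, -7/2, -3/2], [6, -2, -1], [-5, 2, 1]].
A has determinant -6; A⁻¹ = [[-1/3, 1/3], [2/3, -1/6]].
S⁻¹L = [[-8, -4], [12, 6], [-19, -14]].
M = (S⁻¹L)A⁻¹ = [[0, -2], [0, 3], [-3, -4]].

-4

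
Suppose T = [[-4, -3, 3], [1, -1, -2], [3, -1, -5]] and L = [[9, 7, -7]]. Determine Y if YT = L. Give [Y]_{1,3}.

T is on the right of Y, so right-multiply by T⁻¹: Y = LT⁻¹.
det T = -3; the adjugate gives T⁻¹ = [[-1, 6, -3], [1/3, -11/3, 5/3], [-2/3, 13/3, -7/3]].
Y = LT⁻¹ = [[9, 7, -7]] · [[-1, 6, -3], [1/3, -11/3, 5/3], [-2/3, 13/3, -7/3]] = [[-2, -2, 1]].

1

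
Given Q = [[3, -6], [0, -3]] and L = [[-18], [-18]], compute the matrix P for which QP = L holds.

P = [[6], [6]]

Left-multiplying both sides by Q⁻¹ gives P = Q⁻¹L.
det Q = -9, so Q⁻¹ = [[1/3, -2/3], [0, -1/3]].
P = Q⁻¹L = [[1/3, -2/3], [0, -1/3]] · [[-18], [-18]] = [[6], [6]].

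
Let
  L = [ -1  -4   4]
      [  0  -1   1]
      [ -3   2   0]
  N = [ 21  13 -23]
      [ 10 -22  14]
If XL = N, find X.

X = [[-6, 1, -5], [2, 6, -4]]

L is on the right of X, so right-multiply by L⁻¹: X = NL⁻¹.
det L = 2, so L⁻¹ = [[-1, 4, 0], [-3/2, 6, 1/2], [-3/2, 7, 1/2]].
X = NL⁻¹ = [[21, 13, -23], [10, -22, 14]] · [[-1, 4, 0], [-3/2, 6, 1/2], [-3/2, 7, 1/2]] = [[-6, 1, -5], [2, 6, -4]].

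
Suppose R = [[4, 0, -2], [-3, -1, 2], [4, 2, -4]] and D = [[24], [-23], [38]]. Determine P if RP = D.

P = [[4], [3], [-4]]

Left-multiplying both sides by R⁻¹ gives P = R⁻¹D.
R has determinant 4; R⁻¹ = [[0, -1, -1/2], [-1, -2, -1/2], [-1/2, -2, -1]].
P = R⁻¹D = [[0, -1, -1/2], [-1, -2, -1/2], [-1/2, -2, -1]] · [[24], [-23], [38]] = [[4], [3], [-4]].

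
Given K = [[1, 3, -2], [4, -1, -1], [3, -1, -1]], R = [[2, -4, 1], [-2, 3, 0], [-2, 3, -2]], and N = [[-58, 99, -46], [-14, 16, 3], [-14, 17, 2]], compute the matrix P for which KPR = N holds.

Left-multiply by K⁻¹ and right-multiply by R⁻¹: P = K⁻¹NR⁻¹.
det K = 5; the adjugate gives K⁻¹ = [[0, 1, -1], [1/5, 1, -7/5], [-1/5, 2, -13/5]].
det R = 4, so R⁻¹ = [[-3/2, -5/4, -3/4], [-1, -1/2, -1/2], [0, 1/2, -1/2]].
K⁻¹N = [[0, -1, 1], [-6, 12, -9], [20, -32, 10]].
P = (K⁻¹N)R⁻¹ = [[1, 1, 0], [-3, -3, 3], [2, -4, -4]].

P = [[1, 1, 0], [-3, -3, 3], [2, -4, -4]]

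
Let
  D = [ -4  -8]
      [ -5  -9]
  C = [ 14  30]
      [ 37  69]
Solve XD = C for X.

X = [[-6, 2], [-3, -5]]

Since D sits to the right of X, X = CD⁻¹.
D has determinant -4; D⁻¹ = [[9/4, -2], [-5/4, 1]].
X = CD⁻¹ = [[14, 30], [37, 69]] · [[9/4, -2], [-5/4, 1]] = [[-6, 2], [-3, -5]].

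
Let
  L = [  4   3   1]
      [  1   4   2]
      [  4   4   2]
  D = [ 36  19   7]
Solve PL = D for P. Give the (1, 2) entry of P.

-4

Right-multiplying both sides by L⁻¹ gives P = DL⁻¹.
det L = 6, so L⁻¹ = [[0, -1/3, 1/3], [1, 2/3, -7/6], [-2, -2/3, 13/6]].
P = DL⁻¹ = [[36, 19, 7]] · [[0, -1/3, 1/3], [1, 2/3, -7/6], [-2, -2/3, 13/6]] = [[5, -4, 5]].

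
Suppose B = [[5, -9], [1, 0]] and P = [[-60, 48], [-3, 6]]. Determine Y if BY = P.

Y = [[-3, 6], [5, -2]]

Since B multiplies Y on the left, Y = B⁻¹P.
B has determinant 9; B⁻¹ = [[0, 1], [-1/9, 5/9]].
Y = B⁻¹P = [[0, 1], [-1/9, 5/9]] · [[-60, 48], [-3, 6]] = [[-3, 6], [5, -2]].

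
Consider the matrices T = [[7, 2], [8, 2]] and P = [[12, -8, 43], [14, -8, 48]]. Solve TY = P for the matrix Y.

Y = [[2, 0, 5], [-1, -4, 4]]

Left-multiplying both sides by T⁻¹ gives Y = T⁻¹P.
T has determinant -2; T⁻¹ = [[-1, 1], [4, -7/2]].
Y = T⁻¹P = [[-1, 1], [4, -7/2]] · [[12, -8, 43], [14, -8, 48]] = [[2, 0, 5], [-1, -4, 4]].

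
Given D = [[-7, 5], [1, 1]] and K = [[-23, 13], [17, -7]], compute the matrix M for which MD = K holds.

Right-multiplying both sides by D⁻¹ gives M = KD⁻¹.
det D = -12, so D⁻¹ = [[-1/12, 5/12], [1/12, 7/12]].
M = KD⁻¹ = [[-23, 13], [17, -7]] · [[-1/12, 5/12], [1/12, 7/12]] = [[3, -2], [-2, 3]].

M = [[3, -2], [-2, 3]]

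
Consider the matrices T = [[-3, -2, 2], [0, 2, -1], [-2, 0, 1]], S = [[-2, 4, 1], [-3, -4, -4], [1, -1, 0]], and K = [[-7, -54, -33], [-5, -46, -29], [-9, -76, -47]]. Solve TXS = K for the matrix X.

Isolating X: multiply by T⁻¹ from the left and S⁻¹ from the right, so X = T⁻¹KS⁻¹.
det T = -2, so T⁻¹ = [[-1, -1, 1], [-1, -1/2, 3/2], [-2, -2, 3]].
S has determinant -1; S⁻¹ = [[4, 1, 12], [4, 1, 11], [-7, -2, -20]].
T⁻¹K = [[3, 24, 15], [-4, -37, -23], [-3, -28, -17]].
X = (T⁻¹K)S⁻¹ = [[3, -3, 0], [-3, 5, 5], [-5, 3, -4]].

X = [[3, -3, 0], [-3, 5, 5], [-5, 3, -4]]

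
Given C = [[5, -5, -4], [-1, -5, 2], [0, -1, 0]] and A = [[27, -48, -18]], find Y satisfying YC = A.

Right-multiplying both sides by C⁻¹ gives Y = AC⁻¹.
det C = 6, so C⁻¹ = [[1/3, 2/3, -5], [0, 0, -1], [1/6, 5/6, -5]].
Y = AC⁻¹ = [[27, -48, -18]] · [[1/3, 2/3, -5], [0, 0, -1], [1/6, 5/6, -5]] = [[6, 3, 3]].

Y = [[6, 3, 3]]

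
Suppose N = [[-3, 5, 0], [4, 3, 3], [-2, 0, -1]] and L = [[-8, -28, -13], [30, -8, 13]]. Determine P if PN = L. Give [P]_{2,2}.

4

N is on the right of P, so right-multiply by N⁻¹: P = LN⁻¹.
det N = -1, so N⁻¹ = [[3, -5, -15], [2, -3, -9], [-6, 10, 29]].
P = LN⁻¹ = [[-8, -28, -13], [30, -8, 13]] · [[3, -5, -15], [2, -3, -9], [-6, 10, 29]] = [[-2, -6, -5], [-4, 4, -1]].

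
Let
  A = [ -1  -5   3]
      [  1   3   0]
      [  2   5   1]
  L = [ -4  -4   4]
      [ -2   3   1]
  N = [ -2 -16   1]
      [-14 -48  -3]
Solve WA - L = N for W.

WA = N + L = [[-6, -20, 5], [-16, -45, -2]].
Right-multiplying both sides by A⁻¹ gives W = (N + L)A⁻¹.
A has determinant -1; A⁻¹ = [[-3, -20, 9], [1, 7, -3], [1, 5, -2]].
W = (N + L)A⁻¹ = [[3, 5, -4], [1, -5, -5]].

W = [[3, 5, -4], [1, -5, -5]]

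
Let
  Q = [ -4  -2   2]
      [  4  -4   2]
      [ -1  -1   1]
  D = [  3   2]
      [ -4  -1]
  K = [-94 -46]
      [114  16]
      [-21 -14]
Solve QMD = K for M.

Isolating M: multiply by Q⁻¹ from the left and D⁻¹ from the right, so M = Q⁻¹KD⁻¹.
det Q = 4, so Q⁻¹ = [[-1/2, 0, 1], [-3/2, -1/2, 4], [-2, -1/2, 6]].
det D = 5; the adjugate gives D⁻¹ = [[-1/5, -2/5], [4/5, 3/5]].
Q⁻¹K = [[26, 9], [0, 5], [5, 0]].
M = (Q⁻¹K)D⁻¹ = [[2, -5], [4, 3], [-1, -2]].

M = [[2, -5], [4, 3], [-1, -2]]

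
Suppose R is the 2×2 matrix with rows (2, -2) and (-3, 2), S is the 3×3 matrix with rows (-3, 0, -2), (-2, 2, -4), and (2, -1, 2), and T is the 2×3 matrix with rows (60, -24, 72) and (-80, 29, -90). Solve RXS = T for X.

Isolating X: multiply by R⁻¹ from the left and S⁻¹ from the right, so X = R⁻¹TS⁻¹.
det R = -2; the adjugate gives R⁻¹ = [[-1, -1], [-3/2, -1]].
S has determinant 4; S⁻¹ = [[0, 1/2, 1], [-1, -1/2, -2], [-1/2, -3/4, -3/2]].
R⁻¹T = [[20, -5, 18], [-10, 7, -18]].
X = (R⁻¹T)S⁻¹ = [[-4, -1, 3], [2, 5, 3]].

X = [[-4, -1, 3], [2, 5, 3]]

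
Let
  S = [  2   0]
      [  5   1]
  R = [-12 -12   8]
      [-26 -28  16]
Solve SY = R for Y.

S is on the left of Y, so left-multiply by S⁻¹: Y = S⁻¹R.
det S = 2, so S⁻¹ = [[1/2, 0], [-5/2, 1]].
Y = S⁻¹R = [[1/2, 0], [-5/2, 1]] · [[-12, -12, 8], [-26, -28, 16]] = [[-6, -6, 4], [4, 2, -4]].

Y = [[-6, -6, 4], [4, 2, -4]]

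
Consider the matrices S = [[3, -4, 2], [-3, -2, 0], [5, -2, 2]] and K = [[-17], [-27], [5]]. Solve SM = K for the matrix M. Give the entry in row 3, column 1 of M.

S is on the left of M, so left-multiply by S⁻¹: M = S⁻¹K.
det S = -4, so S⁻¹ = [[1, -1, -1], [-3/2, 1, 3/2], [-4, 7/2, 9/2]].
M = S⁻¹K = [[1, -1, -1], [-3/2, 1, 3/2], [-4, 7/2, 9/2]] · [[-17], [-27], [5]] = [[5], [6], [-4]].

-4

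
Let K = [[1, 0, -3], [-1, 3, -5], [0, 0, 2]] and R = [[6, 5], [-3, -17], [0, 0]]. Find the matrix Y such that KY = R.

K is on the left of Y, so left-multiply by K⁻¹: Y = K⁻¹R.
K has determinant 6; K⁻¹ = [[1, 0, 3/2], [1/3, 1/3, 4/3], [0, 0, 1/2]].
Y = K⁻¹R = [[1, 0, 3/2], [1/3, 1/3, 4/3], [0, 0, 1/2]] · [[6, 5], [-3, -17], [0, 0]] = [[6, 5], [1, -4], [0, 0]].

Y = [[6, 5], [1, -4], [0, 0]]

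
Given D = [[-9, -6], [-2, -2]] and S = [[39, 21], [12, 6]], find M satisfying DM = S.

Left-multiplying both sides by D⁻¹ gives M = D⁻¹S.
D has determinant 6; D⁻¹ = [[-1/3, 1], [1/3, -3/2]].
M = D⁻¹S = [[-1/3, 1], [1/3, -3/2]] · [[39, 21], [12, 6]] = [[-1, -1], [-5, -2]].

M = [[-1, -1], [-5, -2]]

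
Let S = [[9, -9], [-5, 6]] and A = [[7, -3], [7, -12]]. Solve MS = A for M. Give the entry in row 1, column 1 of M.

3

Since S sits to the right of M, M = AS⁻¹.
det S = 9; the adjugate gives S⁻¹ = [[2/3, 1], [5/9, 1]].
M = AS⁻¹ = [[7, -3], [7, -12]] · [[2/3, 1], [5/9, 1]] = [[3, 4], [-2, -5]].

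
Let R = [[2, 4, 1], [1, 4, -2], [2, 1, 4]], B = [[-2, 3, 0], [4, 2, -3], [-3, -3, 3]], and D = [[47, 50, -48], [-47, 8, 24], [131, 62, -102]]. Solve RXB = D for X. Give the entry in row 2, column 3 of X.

-1

X = R⁻¹DB⁻¹ (apply R⁻¹ on the left and B⁻¹ on the right).
det R = -3; the adjugate gives R⁻¹ = [[-6, 5, 4], [8/3, -2, -5/3], [7/3, -2, -4/3]].
det B = -3; the adjugate gives B⁻¹ = [[1, 3, 3], [1, 2, 2], [2, 5, 16/3]].
R⁻¹D = [[7, -12, 0], [1, 14, -6], [29, 18, -24]].
X = (R⁻¹D)B⁻¹ = [[-5, -3, -3], [3, 1, -1], [-1, 3, -5]].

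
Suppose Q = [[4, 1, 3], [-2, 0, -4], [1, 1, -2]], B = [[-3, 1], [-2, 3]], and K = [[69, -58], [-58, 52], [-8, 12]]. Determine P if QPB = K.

P = Q⁻¹KB⁻¹ (apply Q⁻¹ on the left and B⁻¹ on the right).
det Q = 2; the adjugate gives Q⁻¹ = [[2, 5/2, -2], [-4, -11/2, 5], [-1, -3/2, 1]].
B has determinant -7; B⁻¹ = [[-3/7, 1/7], [-2/7, 3/7]].
Q⁻¹K = [[9, -10], [3, 6], [10, -8]].
P = (Q⁻¹K)B⁻¹ = [[-1, -3], [-3, 3], [-2, -2]].

P = [[-1, -3], [-3, 3], [-2, -2]]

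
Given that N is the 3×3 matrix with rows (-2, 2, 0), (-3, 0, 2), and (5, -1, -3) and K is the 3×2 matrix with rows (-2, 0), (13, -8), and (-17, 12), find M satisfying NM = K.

M = [[-3, 0], [-4, 0], [2, -4]]

Left-multiplying both sides by N⁻¹ gives M = N⁻¹K.
det N = -2, so N⁻¹ = [[-1, -3, -2], [-1/2, -3, -2], [-3/2, -4, -3]].
M = N⁻¹K = [[-1, -3, -2], [-1/2, -3, -2], [-3/2, -4, -3]] · [[-2, 0], [13, -8], [-17, 12]] = [[-3, 0], [-4, 0], [2, -4]].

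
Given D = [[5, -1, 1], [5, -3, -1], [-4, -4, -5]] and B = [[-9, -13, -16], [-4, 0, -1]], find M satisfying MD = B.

Right-multiplying both sides by D⁻¹ gives M = BD⁻¹.
det D = -6; the adjugate gives D⁻¹ = [[-11/6, 3/2, -2/3], [-29/6, 7/2, -5/3], [16/3, -4, 5/3]].
M = BD⁻¹ = [[-9, -13, -16], [-4, 0, -1]] · [[-11/6, 3/2, -2/3], [-29/6, 7/2, -5/3], [16/3, -4, 5/3]] = [[-6, 5, 1], [2, -2, 1]].

M = [[-6, 5, 1], [2, -2, 1]]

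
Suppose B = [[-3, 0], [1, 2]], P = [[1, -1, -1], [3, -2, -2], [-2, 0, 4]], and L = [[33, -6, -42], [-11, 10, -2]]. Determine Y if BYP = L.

Left-multiply by B⁻¹ and right-multiply by P⁻¹: Y = B⁻¹LP⁻¹.
det B = -6; the adjugate gives B⁻¹ = [[-1/3, 0], [1/6, 1/2]].
det P = 4, so P⁻¹ = [[-2, 1, 0], [-2, 1/2, -1/4], [-1, 1/2, 1/4]].
B⁻¹L = [[-11, 2, 14], [0, 4, -8]].
Y = (B⁻¹L)P⁻¹ = [[4, -3, 3], [0, -2, -3]].

Y = [[4, -3, 3], [0, -2, -3]]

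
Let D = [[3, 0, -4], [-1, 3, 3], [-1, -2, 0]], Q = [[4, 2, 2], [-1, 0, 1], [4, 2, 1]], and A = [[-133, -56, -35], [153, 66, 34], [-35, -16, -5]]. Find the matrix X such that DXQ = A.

X = [[-4, 3, 4], [2, -3, 2], [4, -3, 3]]

Isolating X: multiply by D⁻¹ from the left and Q⁻¹ from the right, so X = D⁻¹AQ⁻¹.
det D = -2; the adjugate gives D⁻¹ = [[-3, -4, -6], [3/2, 2, 5/2], [-5/2, -3, -9/2]].
det Q = -2, so Q⁻¹ = [[1, -1, -1], [-5/2, 2, 3], [1, 0, -1]].
D⁻¹A = [[-3, 0, -1], [19, 8, 3], [31, 14, 8]].
X = (D⁻¹A)Q⁻¹ = [[-4, 3, 4], [2, -3, 2], [4, -3, 3]].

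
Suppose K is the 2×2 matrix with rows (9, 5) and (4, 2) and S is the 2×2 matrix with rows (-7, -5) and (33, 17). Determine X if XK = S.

K is on the right of X, so right-multiply by K⁻¹: X = SK⁻¹.
det K = -2, so K⁻¹ = [[-1, 5/2], [2, -9/2]].
X = SK⁻¹ = [[-7, -5], [33, 17]] · [[-1, 5/2], [2, -9/2]] = [[-3, 5], [1, 6]].

X = [[-3, 5], [1, 6]]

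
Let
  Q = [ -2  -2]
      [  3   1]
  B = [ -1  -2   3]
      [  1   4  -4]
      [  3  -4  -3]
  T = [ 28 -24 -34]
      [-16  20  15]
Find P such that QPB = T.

P = Q⁻¹TB⁻¹ (apply Q⁻¹ on the left and B⁻¹ on the right).
det Q = 4, so Q⁻¹ = [[1/4, 1/2], [-3/4, -1/2]].
det B = -2, so B⁻¹ = [[14, 9, 2], [9/2, 3, 1/2], [8, 5, 1]].
Q⁻¹T = [[-1, 4, -1], [-13, 8, 18]].
P = (Q⁻¹T)B⁻¹ = [[-4, -2, -1], [-2, -3, -4]].

P = [[-4, -2, -1], [-2, -3, -4]]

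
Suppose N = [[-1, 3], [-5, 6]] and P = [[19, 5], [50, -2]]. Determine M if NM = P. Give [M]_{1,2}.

4

Since N multiplies M on the left, M = N⁻¹P.
N has determinant 9; N⁻¹ = [[2/3, -1/3], [5/9, -1/9]].
M = N⁻¹P = [[2/3, -1/3], [5/9, -1/9]] · [[19, 5], [50, -2]] = [[-4, 4], [5, 3]].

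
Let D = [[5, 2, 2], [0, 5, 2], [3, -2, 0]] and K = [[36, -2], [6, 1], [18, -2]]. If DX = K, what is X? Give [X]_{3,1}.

D is on the left of X, so left-multiply by D⁻¹: X = D⁻¹K.
det D = 2, so D⁻¹ = [[2, -2, -3], [3, -3, -5], [-15/2, 8, 25/2]].
X = D⁻¹K = [[2, -2, -3], [3, -3, -5], [-15/2, 8, 25/2]] · [[36, -2], [6, 1], [18, -2]] = [[6, 0], [0, 1], [3, -2]].

3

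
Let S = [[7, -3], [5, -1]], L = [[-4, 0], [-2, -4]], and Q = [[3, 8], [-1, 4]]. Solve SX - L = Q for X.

X = [[-1, -1], [-2, -5]]

SX = Q + L = [[-1, 8], [-3, 0]].
Left-multiplying both sides by S⁻¹ gives X = S⁻¹(Q + L).
det S = 8, so S⁻¹ = [[-1/8, 3/8], [-5/8, 7/8]].
X = S⁻¹(Q + L) = [[-1, -1], [-2, -5]].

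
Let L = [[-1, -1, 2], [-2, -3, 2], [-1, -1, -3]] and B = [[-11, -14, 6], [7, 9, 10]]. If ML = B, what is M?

Since L sits to the right of M, M = BL⁻¹.
det L = -5; the adjugate gives L⁻¹ = [[-11/5, 1, -4/5], [8/5, -1, 2/5], [1/5, 0, -1/5]].
M = BL⁻¹ = [[-11, -14, 6], [7, 9, 10]] · [[-11/5, 1, -4/5], [8/5, -1, 2/5], [1/5, 0, -1/5]] = [[3, 3, 2], [1, -2, -4]].

M = [[3, 3, 2], [1, -2, -4]]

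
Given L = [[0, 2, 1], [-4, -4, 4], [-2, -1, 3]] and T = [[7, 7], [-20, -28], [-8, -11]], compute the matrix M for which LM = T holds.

Since L multiplies M on the left, M = L⁻¹T.
det L = 4; the adjugate gives L⁻¹ = [[-2, -7/4, 3], [1, 1/2, -1], [-1, -1, 2]].
M = L⁻¹T = [[-2, -7/4, 3], [1, 1/2, -1], [-1, -1, 2]] · [[7, 7], [-20, -28], [-8, -11]] = [[-3, 2], [5, 4], [-3, -1]].

M = [[-3, 2], [5, 4], [-3, -1]]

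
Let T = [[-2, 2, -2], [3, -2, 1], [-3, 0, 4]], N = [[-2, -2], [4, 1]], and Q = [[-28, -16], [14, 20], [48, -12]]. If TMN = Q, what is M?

Left-multiply by T⁻¹ and right-multiply by N⁻¹: M = T⁻¹QN⁻¹.
T has determinant -2; T⁻¹ = [[4, 4, 1], [15/2, 7, 2], [3, 3, 1]].
N has determinant 6; N⁻¹ = [[1/6, 1/3], [-2/3, -1/3]].
T⁻¹Q = [[-8, 4], [-16, -4], [6, 0]].
M = (T⁻¹Q)N⁻¹ = [[-4, -4], [0, -4], [1, 2]].

M = [[-4, -4], [0, -4], [1, 2]]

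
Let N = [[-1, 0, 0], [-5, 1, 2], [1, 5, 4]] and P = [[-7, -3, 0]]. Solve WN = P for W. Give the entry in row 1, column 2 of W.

2

Since N sits to the right of W, W = PN⁻¹.
det N = 6, so N⁻¹ = [[-1, 0, 0], [11/3, -2/3, 1/3], [-13/3, 5/6, -1/6]].
W = PN⁻¹ = [[-7, -3, 0]] · [[-1, 0, 0], [11/3, -2/3, 1/3], [-13/3, 5/6, -1/6]] = [[-4, 2, -1]].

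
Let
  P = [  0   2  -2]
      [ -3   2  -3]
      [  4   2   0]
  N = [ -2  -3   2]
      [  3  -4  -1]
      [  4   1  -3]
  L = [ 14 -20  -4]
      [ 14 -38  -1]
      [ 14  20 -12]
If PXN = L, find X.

Left-multiply by P⁻¹ and right-multiply by N⁻¹: X = P⁻¹LN⁻¹.
det P = 4; the adjugate gives P⁻¹ = [[3/2, -1, -1/2], [-3, 2, 3/2], [-7/2, 2, 3/2]].
det N = -3, so N⁻¹ = [[-13/3, 7/3, -11/3], [-5/3, 2/3, -4/3], [-19/3, 10/3, -17/3]].
P⁻¹L = [[0, -2, 1], [7, 14, -8], [0, 24, -6]].
X = (P⁻¹L)N⁻¹ = [[-3, 2, -3], [-3, -1, 1], [-2, -4, 2]].

X = [[-3, 2, -3], [-3, -1, 1], [-2, -4, 2]]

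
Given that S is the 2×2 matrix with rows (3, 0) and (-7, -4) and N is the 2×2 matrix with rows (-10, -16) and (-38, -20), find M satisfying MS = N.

S is on the right of M, so right-multiply by S⁻¹: M = NS⁻¹.
det S = -12, so S⁻¹ = [[1/3, 0], [-7/12, -1/4]].
M = NS⁻¹ = [[-10, -16], [-38, -20]] · [[1/3, 0], [-7/12, -1/4]] = [[6, 4], [-1, 5]].

M = [[6, 4], [-1, 5]]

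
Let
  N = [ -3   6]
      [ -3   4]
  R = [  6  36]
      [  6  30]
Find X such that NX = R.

N is on the left of X, so left-multiply by N⁻¹: X = N⁻¹R.
det N = 6, so N⁻¹ = [[2/3, -1], [1/2, -1/2]].
X = N⁻¹R = [[2/3, -1], [1/2, -1/2]] · [[6, 36], [6, 30]] = [[-2, -6], [0, 3]].

X = [[-2, -6], [0, 3]]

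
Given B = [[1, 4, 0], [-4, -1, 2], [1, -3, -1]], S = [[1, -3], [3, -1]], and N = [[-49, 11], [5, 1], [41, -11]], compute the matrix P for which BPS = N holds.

P = [[-2, -1], [1, -4], [-4, -3]]

Isolating P: multiply by B⁻¹ from the left and S⁻¹ from the right, so P = B⁻¹NS⁻¹.
det B = -1, so B⁻¹ = [[-7, -4, -8], [2, 1, 2], [-13, -7, -15]].
S has determinant 8; S⁻¹ = [[-1/8, 3/8], [-3/8, 1/8]].
B⁻¹N = [[-5, 7], [-11, 1], [-13, 15]].
P = (B⁻¹N)S⁻¹ = [[-2, -1], [1, -4], [-4, -3]].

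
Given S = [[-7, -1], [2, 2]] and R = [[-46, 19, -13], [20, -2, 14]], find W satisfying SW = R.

Since S multiplies W on the left, W = S⁻¹R.
det S = -12; the adjugate gives S⁻¹ = [[-1/6, -1/12], [1/6, 7/12]].
W = S⁻¹R = [[-1/6, -1/12], [1/6, 7/12]] · [[-46, 19, -13], [20, -2, 14]] = [[6, -3, 1], [4, 2, 6]].

W = [[6, -3, 1], [4, 2, 6]]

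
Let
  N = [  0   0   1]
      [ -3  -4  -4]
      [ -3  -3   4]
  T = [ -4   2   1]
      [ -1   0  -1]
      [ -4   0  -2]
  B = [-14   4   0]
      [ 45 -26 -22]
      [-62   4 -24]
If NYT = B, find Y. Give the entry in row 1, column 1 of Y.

Y = N⁻¹BT⁻¹ (apply N⁻¹ on the left and T⁻¹ on the right).
det N = -3; the adjugate gives N⁻¹ = [[28/3, 1, -4/3], [-8, -1, 1], [1, 0, 0]].
det T = 4; the adjugate gives T⁻¹ = [[0, 1, -1/2], [1/2, 3, -5/4], [0, -2, 1/2]].
N⁻¹B = [[-3, 6, 10], [5, -2, -2], [-14, 4, 0]].
Y = (N⁻¹B)T⁻¹ = [[3, -5, -1], [-1, 3, -1], [2, -2, 2]].

3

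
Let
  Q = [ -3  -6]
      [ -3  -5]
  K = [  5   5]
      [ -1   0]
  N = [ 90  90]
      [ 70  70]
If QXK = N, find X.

Isolating X: multiply by Q⁻¹ from the left and K⁻¹ from the right, so X = Q⁻¹NK⁻¹.
Q has determinant -3; Q⁻¹ = [[5/3, -2], [-1, 1]].
det K = 5, so K⁻¹ = [[0, -1], [1/5, 1]].
Q⁻¹N = [[10, 10], [-20, -20]].
X = (Q⁻¹N)K⁻¹ = [[2, 0], [-4, 0]].

X = [[2, 0], [-4, 0]]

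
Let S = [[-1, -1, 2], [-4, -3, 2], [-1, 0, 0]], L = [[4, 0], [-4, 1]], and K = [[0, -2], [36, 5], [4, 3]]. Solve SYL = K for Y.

Isolating Y: multiply by S⁻¹ from the left and L⁻¹ from the right, so Y = S⁻¹KL⁻¹.
det S = -4, so S⁻¹ = [[0, 0, -1], [1/2, -1/2, 3/2], [3/4, -1/4, 1/4]].
det L = 4, so L⁻¹ = [[1/4, 0], [1, 1]].
S⁻¹K = [[-4, -3], [-12, 1], [-8, -2]].
Y = (S⁻¹K)L⁻¹ = [[-4, -3], [-2, 1], [-4, -2]].

Y = [[-4, -3], [-2, 1], [-4, -2]]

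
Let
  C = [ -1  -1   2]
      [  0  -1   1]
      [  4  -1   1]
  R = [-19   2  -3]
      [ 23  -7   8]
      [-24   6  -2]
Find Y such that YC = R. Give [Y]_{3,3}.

-5

C is on the right of Y, so right-multiply by C⁻¹: Y = RC⁻¹.
C has determinant 4; C⁻¹ = [[0, -1/4, 1/4], [1, -9/4, 1/4], [1, -5/4, 1/4]].
Y = RC⁻¹ = [[-19, 2, -3], [23, -7, 8], [-24, 6, -2]] · [[0, -1/4, 1/4], [1, -9/4, 1/4], [1, -5/4, 1/4]] = [[-1, 4, -5], [1, 0, 6], [4, -5, -5]].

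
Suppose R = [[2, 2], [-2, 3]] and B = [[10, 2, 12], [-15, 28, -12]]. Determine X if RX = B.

Left-multiplying both sides by R⁻¹ gives X = R⁻¹B.
det R = 10, so R⁻¹ = [[3/10, -1/5], [1/5, 1/5]].
X = R⁻¹B = [[3/10, -1/5], [1/5, 1/5]] · [[10, 2, 12], [-15, 28, -12]] = [[6, -5, 6], [-1, 6, 0]].

X = [[6, -5, 6], [-1, 6, 0]]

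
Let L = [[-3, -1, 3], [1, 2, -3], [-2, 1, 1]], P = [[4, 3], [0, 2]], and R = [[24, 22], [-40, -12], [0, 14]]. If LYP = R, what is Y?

Isolating Y: multiply by L⁻¹ from the left and P⁻¹ from the right, so Y = L⁻¹RP⁻¹.
det L = -5, so L⁻¹ = [[-1, -4/5, 3/5], [-1, -3/5, 6/5], [-1, -1, 1]].
det P = 8; the adjugate gives P⁻¹ = [[1/4, -3/8], [0, 1/2]].
L⁻¹R = [[8, -4], [0, 2], [16, 4]].
Y = (L⁻¹R)P⁻¹ = [[2, -5], [0, 1], [4, -4]].

Y = [[2, -5], [0, 1], [4, -4]]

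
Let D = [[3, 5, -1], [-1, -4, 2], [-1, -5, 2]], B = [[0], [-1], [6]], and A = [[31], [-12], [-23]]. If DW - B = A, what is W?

DW = A + B = [[31], [-13], [-17]].
D is on the left of W, so left-multiply by D⁻¹: W = D⁻¹(A + B).
det D = 5, so D⁻¹ = [[2/5, -1, 6/5], [0, 1, -1], [1/5, 2, -7/5]].
W = D⁻¹(A + B) = [[5], [4], [4]].

W = [[5], [4], [4]]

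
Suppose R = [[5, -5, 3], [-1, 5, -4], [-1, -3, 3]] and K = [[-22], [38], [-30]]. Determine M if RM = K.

Since R multiplies M on the left, M = R⁻¹K.
det R = 4, so R⁻¹ = [[3/4, 3/2, 5/4], [7/4, 9/2, 17/4], [2, 5, 5]].
M = R⁻¹K = [[3/4, 3/2, 5/4], [7/4, 9/2, 17/4], [2, 5, 5]] · [[-22], [38], [-30]] = [[3], [5], [-4]].

M = [[3], [5], [-4]]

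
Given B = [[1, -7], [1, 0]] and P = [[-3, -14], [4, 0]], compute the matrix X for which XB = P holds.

Right-multiplying both sides by B⁻¹ gives X = PB⁻¹.
det B = 7, so B⁻¹ = [[0, 1], [-1/7, 1/7]].
X = PB⁻¹ = [[-3, -14], [4, 0]] · [[0, 1], [-1/7, 1/7]] = [[2, -5], [0, 4]].

X = [[2, -5], [0, 4]]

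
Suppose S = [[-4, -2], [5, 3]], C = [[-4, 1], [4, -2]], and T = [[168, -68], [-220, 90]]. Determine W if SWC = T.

Isolating W: multiply by S⁻¹ from the left and C⁻¹ from the right, so W = S⁻¹TC⁻¹.
det S = -2; the adjugate gives S⁻¹ = [[-3/2, -1], [5/2, 2]].
det C = 4, so C⁻¹ = [[-1/2, -1/4], [-1, -1]].
S⁻¹T = [[-32, 12], [-20, 10]].
W = (S⁻¹T)C⁻¹ = [[4, -4], [0, -5]].

W = [[4, -4], [0, -5]]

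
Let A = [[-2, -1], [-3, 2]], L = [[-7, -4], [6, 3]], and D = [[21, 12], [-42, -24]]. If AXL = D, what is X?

Left-multiply by A⁻¹ and right-multiply by L⁻¹: X = A⁻¹DL⁻¹.
det A = -7, so A⁻¹ = [[-2/7, -1/7], [-3/7, 2/7]].
L has determinant 3; L⁻¹ = [[1, 4/3], [-2, -7/3]].
A⁻¹D = [[0, 0], [-21, -12]].
X = (A⁻¹D)L⁻¹ = [[0, 0], [3, 0]].

X = [[0, 0], [3, 0]]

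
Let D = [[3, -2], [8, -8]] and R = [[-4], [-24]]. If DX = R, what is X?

Left-multiplying both sides by D⁻¹ gives X = D⁻¹R.
D has determinant -8; D⁻¹ = [[1, -1/4], [1, -3/8]].
X = D⁻¹R = [[1, -1/4], [1, -3/8]] · [[-4], [-24]] = [[2], [5]].

X = [[2], [5]]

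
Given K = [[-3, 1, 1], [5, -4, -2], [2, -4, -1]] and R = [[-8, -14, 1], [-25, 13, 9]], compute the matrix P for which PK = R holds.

P = [[6, 0, 5], [5, -2, 0]]

Since K sits to the right of P, P = RK⁻¹.
det K = 1, so K⁻¹ = [[-4, -3, 2], [1, 1, -1], [-12, -10, 7]].
P = RK⁻¹ = [[-8, -14, 1], [-25, 13, 9]] · [[-4, -3, 2], [1, 1, -1], [-12, -10, 7]] = [[6, 0, 5], [5, -2, 0]].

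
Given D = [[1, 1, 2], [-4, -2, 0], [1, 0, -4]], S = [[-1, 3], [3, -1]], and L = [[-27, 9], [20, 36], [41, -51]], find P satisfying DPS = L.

P = [[-2, -3], [-4, 0], [3, -3]]

Isolating P: multiply by D⁻¹ from the left and S⁻¹ from the right, so P = D⁻¹LS⁻¹.
det D = -4, so D⁻¹ = [[-2, -1, -1], [4, 3/2, 2], [-1/2, -1/4, -1/2]].
det S = -8; the adjugate gives S⁻¹ = [[1/8, 3/8], [3/8, 1/8]].
D⁻¹L = [[-7, -3], [4, -12], [-12, 12]].
P = (D⁻¹L)S⁻¹ = [[-2, -3], [-4, 0], [3, -3]].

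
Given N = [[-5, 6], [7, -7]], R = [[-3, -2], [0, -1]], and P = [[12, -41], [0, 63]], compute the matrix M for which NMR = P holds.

Isolating M: multiply by N⁻¹ from the left and R⁻¹ from the right, so M = N⁻¹PR⁻¹.
det N = -7, so N⁻¹ = [[1, 6/7], [1, 5/7]].
det R = 3; the adjugate gives R⁻¹ = [[-1/3, 2/3], [0, -1]].
N⁻¹P = [[12, 13], [12, 4]].
M = (N⁻¹P)R⁻¹ = [[-4, -5], [-4, 4]].

M = [[-4, -5], [-4, 4]]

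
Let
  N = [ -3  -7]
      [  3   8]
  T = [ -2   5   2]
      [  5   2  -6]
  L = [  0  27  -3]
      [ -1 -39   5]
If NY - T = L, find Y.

NY = L + T = [[-2, 32, -1], [4, -37, -1]].
Since N multiplies Y on the left, Y = N⁻¹(L + T).
N has determinant -3; N⁻¹ = [[-8/3, -7/3], [1, 1]].
Y = N⁻¹(L + T) = [[-4, 1, 5], [2, -5, -2]].

Y = [[-4, 1, 5], [2, -5, -2]]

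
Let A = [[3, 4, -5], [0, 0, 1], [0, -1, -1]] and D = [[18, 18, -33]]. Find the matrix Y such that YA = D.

Y = [[6, 3, 6]]

A is on the right of Y, so right-multiply by A⁻¹: Y = DA⁻¹.
det A = 3; the adjugate gives A⁻¹ = [[1/3, 3, 4/3], [0, -1, -1], [0, 1, 0]].
Y = DA⁻¹ = [[18, 18, -33]] · [[1/3, 3, 4/3], [0, -1, -1], [0, 1, 0]] = [[6, 3, 6]].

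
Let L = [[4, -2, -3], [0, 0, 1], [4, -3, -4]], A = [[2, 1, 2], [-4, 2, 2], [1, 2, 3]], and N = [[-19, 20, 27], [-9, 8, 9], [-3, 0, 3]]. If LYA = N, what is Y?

Y = [[1, 5, 3], [-2, 2, 5], [-2, 2, 3]]

Isolating Y: multiply by L⁻¹ from the left and A⁻¹ from the right, so Y = L⁻¹NA⁻¹.
det L = 4, so L⁻¹ = [[3/4, 1/4, -1/2], [1, -1, -1], [0, 1, 0]].
det A = -2, so A⁻¹ = [[-1, -1/2, 1], [-7, -2, 6], [5, 3/2, -4]].
L⁻¹N = [[-15, 17, 21], [-7, 12, 15], [-9, 8, 9]].
Y = (L⁻¹N)A⁻¹ = [[1, 5, 3], [-2, 2, 5], [-2, 2, 3]].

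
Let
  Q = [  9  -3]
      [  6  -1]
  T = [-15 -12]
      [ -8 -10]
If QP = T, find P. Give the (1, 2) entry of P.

-2

Q is on the left of P, so left-multiply by Q⁻¹: P = Q⁻¹T.
Q has determinant 9; Q⁻¹ = [[-1/9, 1/3], [-2/3, 1]].
P = Q⁻¹T = [[-1/9, 1/3], [-2/3, 1]] · [[-15, -12], [-8, -10]] = [[-1, -2], [2, -2]].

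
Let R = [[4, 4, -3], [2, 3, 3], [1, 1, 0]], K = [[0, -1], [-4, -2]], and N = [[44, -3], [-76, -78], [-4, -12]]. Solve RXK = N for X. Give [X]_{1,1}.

5

X = R⁻¹NK⁻¹ (apply R⁻¹ on the left and K⁻¹ on the right).
det R = 3; the adjugate gives R⁻¹ = [[-1, -1, 7], [1, 1, -6], [-1/3, 0, 4/3]].
det K = -4, so K⁻¹ = [[1/2, -1/4], [-1, 0]].
R⁻¹N = [[4, -3], [-8, -9], [-20, -15]].
X = (R⁻¹N)K⁻¹ = [[5, -1], [5, 2], [5, 5]].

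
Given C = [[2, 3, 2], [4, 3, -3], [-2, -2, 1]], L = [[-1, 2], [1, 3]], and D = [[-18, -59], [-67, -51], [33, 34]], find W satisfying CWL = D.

W = [[3, -4], [1, -5], [-5, 2]]

Isolating W: multiply by C⁻¹ from the left and L⁻¹ from the right, so W = C⁻¹DL⁻¹.
det C = -4; the adjugate gives C⁻¹ = [[3/4, 7/4, 15/4], [-1/2, -3/2, -7/2], [1/2, 1/2, 3/2]].
det L = -5; the adjugate gives L⁻¹ = [[-3/5, 2/5], [1/5, 1/5]].
C⁻¹D = [[-7, -6], [-6, -13], [7, -4]].
W = (C⁻¹D)L⁻¹ = [[3, -4], [1, -5], [-5, 2]].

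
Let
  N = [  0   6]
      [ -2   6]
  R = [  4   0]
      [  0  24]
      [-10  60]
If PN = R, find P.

Since N sits to the right of P, P = RN⁻¹.
N has determinant 12; N⁻¹ = [[1/2, -1/2], [1/6, 0]].
P = RN⁻¹ = [[4, 0], [0, 24], [-10, 60]] · [[1/2, -1/2], [1/6, 0]] = [[2, -2], [4, 0], [5, 5]].

P = [[2, -2], [4, 0], [5, 5]]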